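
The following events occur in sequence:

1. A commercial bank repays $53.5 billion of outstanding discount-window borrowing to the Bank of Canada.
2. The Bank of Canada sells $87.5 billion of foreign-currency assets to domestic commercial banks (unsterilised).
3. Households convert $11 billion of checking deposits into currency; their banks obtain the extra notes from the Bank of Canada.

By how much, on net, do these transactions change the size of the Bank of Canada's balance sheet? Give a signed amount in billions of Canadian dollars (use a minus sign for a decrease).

Bank of Canada balance sheet:
  Assets:      Loans to banks −$53.5B, Foreign assets −$87.5B
  Liabilities: Bank reserves −$152B, Currency in circulation +$11B
Commercial banking system:
  Assets:      Reserves at CB −$152B, Foreign assets +$87.5B
  Liabilities: Checkable deposits −$11B, Borrowings from CB −$53.5B
Change in total Bank of Canada assets = -$141 billion.

-$141 billion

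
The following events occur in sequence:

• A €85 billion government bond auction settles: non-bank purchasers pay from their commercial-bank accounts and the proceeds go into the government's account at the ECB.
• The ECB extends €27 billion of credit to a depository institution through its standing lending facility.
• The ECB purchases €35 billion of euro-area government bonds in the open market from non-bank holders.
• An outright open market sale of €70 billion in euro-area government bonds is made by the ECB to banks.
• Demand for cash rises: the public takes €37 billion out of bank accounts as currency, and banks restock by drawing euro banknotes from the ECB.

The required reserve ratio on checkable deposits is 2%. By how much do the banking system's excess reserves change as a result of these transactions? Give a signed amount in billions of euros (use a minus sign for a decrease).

Government account inflow €85 billion: reserves −€85B, deposits −€85B.
Discount-window loan €27 billion: reserves +€27B, deposits 0.
Asset purchase (from non-banks) €35 billion: reserves +€35B, deposits +€35B.
OMO sale (to banks) €70 billion: reserves −€70B, deposits 0.
Currency withdrawal €37 billion: reserves −€37B, deposits −€37B.
Totals: Δreserves = −€130B, Δdeposits = −€87B.
Δrequired reserves = 2% × −€87B = −€1.74B.
Δexcess reserves = Δreserves − Δrequired = −€130B − (−€1.74B) = -€128.26 billion.

-€128.26 billion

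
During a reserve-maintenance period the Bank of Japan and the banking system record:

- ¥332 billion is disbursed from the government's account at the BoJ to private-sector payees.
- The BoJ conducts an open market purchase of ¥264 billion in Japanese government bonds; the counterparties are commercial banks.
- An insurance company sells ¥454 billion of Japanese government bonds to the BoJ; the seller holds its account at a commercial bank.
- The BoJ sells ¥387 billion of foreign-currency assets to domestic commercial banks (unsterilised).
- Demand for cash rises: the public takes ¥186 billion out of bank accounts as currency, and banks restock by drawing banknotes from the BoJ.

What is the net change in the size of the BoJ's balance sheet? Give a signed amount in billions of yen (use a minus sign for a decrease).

BoJ balance sheet:
  Assets:      Securities +¥718B, Foreign assets −¥387B
  Liabilities: Bank reserves +¥477B, Currency in circulation +¥186B, Government deposits −¥332B
Commercial banking system:
  Assets:      Reserves at CB +¥477B, Securities −¥264B, Foreign assets +¥387B
  Liabilities: Checkable deposits +¥600B
Change in total BoJ assets = +¥331 billion.

+¥331 billion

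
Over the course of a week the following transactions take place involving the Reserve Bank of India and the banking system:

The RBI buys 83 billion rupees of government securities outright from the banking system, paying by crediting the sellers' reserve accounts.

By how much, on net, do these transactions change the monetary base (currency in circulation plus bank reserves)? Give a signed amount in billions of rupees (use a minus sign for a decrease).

+83 billion

RBI balance sheet:
  Assets:      Securities +83B
  Liabilities: Bank reserves +83B
Monetary base = currency + reserves: 0 + (+83B) = +83 billion.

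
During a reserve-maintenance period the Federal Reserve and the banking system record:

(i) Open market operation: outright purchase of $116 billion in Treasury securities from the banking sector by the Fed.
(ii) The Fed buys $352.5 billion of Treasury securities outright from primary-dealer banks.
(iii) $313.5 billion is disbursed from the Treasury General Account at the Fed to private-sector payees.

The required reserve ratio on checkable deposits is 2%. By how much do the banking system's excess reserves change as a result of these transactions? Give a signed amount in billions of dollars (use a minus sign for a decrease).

OMO purchase (from banks) $116 billion: reserves +$116B, deposits 0.
OMO purchase (from banks) $352.5 billion: reserves +$352.5B, deposits 0.
Government spending $313.5 billion: reserves +$313.5B, deposits +$313.5B.
Totals: Δreserves = +$782B, Δdeposits = +$313.5B.
Δrequired reserves = 2% × +$313.5B = +$6.27B.
Δexcess reserves = Δreserves − Δrequired = +$782B − (+$6.27B) = +$775.73 billion.

+$775.73 billion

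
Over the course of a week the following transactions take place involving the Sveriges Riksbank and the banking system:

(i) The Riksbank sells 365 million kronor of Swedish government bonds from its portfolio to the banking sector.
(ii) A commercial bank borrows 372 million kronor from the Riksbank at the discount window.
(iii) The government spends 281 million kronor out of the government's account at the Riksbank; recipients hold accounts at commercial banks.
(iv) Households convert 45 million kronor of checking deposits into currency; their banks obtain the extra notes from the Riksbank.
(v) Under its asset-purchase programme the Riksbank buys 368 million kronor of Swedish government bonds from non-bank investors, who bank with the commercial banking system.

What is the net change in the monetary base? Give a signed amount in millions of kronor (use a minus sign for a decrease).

OMO sale (to banks) 365 million kronor: Riksbank balance sheet contracts → −365M.
Discount-window loan 372 million kronor: Riksbank balance sheet expands → +372M.
Government spending 281 million kronor: a non-base liability converts back to reserves → +281M.
Currency withdrawal 45 million kronor: just a shift between currency and reserves — both are base money → 0.
Asset purchase (from non-banks) 368 million kronor: Riksbank balance sheet expands → +368M.
Net: −365 + 372 + 281 + 0 + 368 = +656 million.

+656 million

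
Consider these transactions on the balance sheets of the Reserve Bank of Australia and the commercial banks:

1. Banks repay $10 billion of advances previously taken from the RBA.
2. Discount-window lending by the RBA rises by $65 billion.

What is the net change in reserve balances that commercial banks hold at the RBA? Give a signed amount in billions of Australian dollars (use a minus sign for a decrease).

+$55 billion

RBA balance sheet:
  Assets:      Loans to banks +$55B
  Liabilities: Bank reserves +$55B
Commercial banking system:
  Assets:      Reserves at CB +$55B
  Liabilities: Borrowings from CB +$55B
So the change in reserve balances that commercial banks hold at the RBA is +$55 billion.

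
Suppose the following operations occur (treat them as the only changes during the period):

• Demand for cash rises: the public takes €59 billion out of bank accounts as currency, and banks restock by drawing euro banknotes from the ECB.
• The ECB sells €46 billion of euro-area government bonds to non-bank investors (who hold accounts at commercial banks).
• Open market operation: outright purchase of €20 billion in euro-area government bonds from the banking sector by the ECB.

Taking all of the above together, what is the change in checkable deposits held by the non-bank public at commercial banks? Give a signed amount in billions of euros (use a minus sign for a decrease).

-€105 billion

ECB balance sheet:
  Assets:      Securities −€26B
  Liabilities: Bank reserves −€85B, Currency in circulation +€59B
Commercial banking system:
  Assets:      Reserves at CB −€85B, Securities −€20B
  Liabilities: Checkable deposits −€105B
So the change in checkable deposits held by the non-bank public at commercial banks is -€105 billion.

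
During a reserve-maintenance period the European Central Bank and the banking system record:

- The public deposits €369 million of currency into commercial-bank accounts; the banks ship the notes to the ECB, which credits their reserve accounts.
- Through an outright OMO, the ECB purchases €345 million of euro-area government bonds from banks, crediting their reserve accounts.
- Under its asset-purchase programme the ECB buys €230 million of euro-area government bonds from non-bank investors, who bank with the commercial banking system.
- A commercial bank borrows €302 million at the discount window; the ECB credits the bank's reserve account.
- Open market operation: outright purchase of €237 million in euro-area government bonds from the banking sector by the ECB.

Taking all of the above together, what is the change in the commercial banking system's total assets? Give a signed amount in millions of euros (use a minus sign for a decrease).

ECB balance sheet:
  Assets:      Securities +€812M, Loans to banks +€302M
  Liabilities: Bank reserves +€1483M, Currency in circulation −€369M
Commercial banking system:
  Assets:      Reserves at CB +€1483M, Securities −€582M
  Liabilities: Checkable deposits +€599M, Borrowings from CB +€302M
Change in total bank assets = +€901 million.

+€901 million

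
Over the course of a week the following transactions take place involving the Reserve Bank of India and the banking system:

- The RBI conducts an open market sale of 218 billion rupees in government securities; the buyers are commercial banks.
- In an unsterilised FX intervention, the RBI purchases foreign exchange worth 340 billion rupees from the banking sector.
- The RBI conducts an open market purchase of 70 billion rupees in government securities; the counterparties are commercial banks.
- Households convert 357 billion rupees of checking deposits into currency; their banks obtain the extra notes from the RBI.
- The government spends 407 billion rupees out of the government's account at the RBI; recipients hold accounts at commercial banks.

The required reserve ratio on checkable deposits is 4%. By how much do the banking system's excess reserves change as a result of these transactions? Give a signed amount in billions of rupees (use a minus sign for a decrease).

+240 billion

OMO sale (to banks) 218 billion rupees: reserves −218B, deposits 0.
FX purchase 340 billion rupees: reserves +340B, deposits 0.
OMO purchase (from banks) 70 billion rupees: reserves +70B, deposits 0.
Currency withdrawal 357 billion rupees: reserves −357B, deposits −357B.
Government spending 407 billion rupees: reserves +407B, deposits +407B.
Totals: Δreserves = +242B, Δdeposits = +50B.
Δrequired reserves = 4% × +50B = +2B.
Δexcess reserves = Δreserves − Δrequired = +242B − (+2B) = +240 billion.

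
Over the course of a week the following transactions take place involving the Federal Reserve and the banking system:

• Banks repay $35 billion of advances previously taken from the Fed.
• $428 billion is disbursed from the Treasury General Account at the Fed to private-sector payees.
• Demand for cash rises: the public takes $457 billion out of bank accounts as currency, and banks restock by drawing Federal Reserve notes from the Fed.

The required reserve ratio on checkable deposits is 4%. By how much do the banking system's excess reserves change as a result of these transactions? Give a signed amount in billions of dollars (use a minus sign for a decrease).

Discount-window repayment $35 billion: reserves −$35B, deposits 0.
Government spending $428 billion: reserves +$428B, deposits +$428B.
Currency withdrawal $457 billion: reserves −$457B, deposits −$457B.
Totals: Δreserves = −$64B, Δdeposits = −$29B.
Δrequired reserves = 4% × −$29B = −$1.16B.
Δexcess reserves = Δreserves − Δrequired = −$64B − (−$1.16B) = -$62.84 billion.

-$62.84 billion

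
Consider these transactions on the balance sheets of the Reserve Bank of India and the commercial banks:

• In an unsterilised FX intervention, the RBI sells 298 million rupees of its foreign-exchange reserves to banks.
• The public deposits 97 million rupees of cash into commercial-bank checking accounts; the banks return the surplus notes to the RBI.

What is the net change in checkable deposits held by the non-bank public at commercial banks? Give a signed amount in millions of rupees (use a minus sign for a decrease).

+97 million

RBI balance sheet:
  Assets:      Foreign assets −298M
  Liabilities: Bank reserves −201M, Currency in circulation −97M
Commercial banking system:
  Assets:      Reserves at CB −201M, Foreign assets +298M
  Liabilities: Checkable deposits +97M
So the change in checkable deposits held by the non-bank public at commercial banks is +97 million.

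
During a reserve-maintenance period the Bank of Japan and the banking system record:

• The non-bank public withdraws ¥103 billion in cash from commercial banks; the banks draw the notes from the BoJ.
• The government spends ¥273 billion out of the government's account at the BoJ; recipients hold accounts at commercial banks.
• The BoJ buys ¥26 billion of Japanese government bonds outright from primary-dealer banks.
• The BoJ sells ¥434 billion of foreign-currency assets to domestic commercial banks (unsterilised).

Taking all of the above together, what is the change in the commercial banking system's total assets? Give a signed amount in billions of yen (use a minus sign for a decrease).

BoJ balance sheet:
  Assets:      Securities +¥26B, Foreign assets −¥434B
  Liabilities: Bank reserves −¥238B, Currency in circulation +¥103B, Government deposits −¥273B
Commercial banking system:
  Assets:      Reserves at CB −¥238B, Securities −¥26B, Foreign assets +¥434B
  Liabilities: Checkable deposits +¥170B
Change in total bank assets = +¥170 billion.

+¥170 billion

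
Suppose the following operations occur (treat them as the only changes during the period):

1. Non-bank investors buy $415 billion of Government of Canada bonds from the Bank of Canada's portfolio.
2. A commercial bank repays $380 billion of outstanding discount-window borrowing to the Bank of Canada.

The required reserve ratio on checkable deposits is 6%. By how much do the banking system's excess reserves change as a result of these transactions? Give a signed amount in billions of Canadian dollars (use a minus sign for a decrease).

-$770.1 billion

Asset sale (to non-banks) $415 billion: reserves −$415B, deposits −$415B.
Discount-window repayment $380 billion: reserves −$380B, deposits 0.
Totals: Δreserves = −$795B, Δdeposits = −$415B.
Δrequired reserves = 6% × −$415B = −$24.9B.
Δexcess reserves = Δreserves − Δrequired = −$795B − (−$24.9B) = -$770.1 billion.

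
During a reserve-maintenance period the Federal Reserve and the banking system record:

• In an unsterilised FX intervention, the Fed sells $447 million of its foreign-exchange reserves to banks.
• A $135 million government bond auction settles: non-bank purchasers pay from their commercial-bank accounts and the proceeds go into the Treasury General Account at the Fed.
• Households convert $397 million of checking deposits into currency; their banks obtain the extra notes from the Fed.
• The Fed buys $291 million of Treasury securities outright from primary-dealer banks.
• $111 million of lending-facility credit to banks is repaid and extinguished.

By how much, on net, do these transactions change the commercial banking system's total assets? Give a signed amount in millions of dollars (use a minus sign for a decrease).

-$643 million

FX sale $447 million: just an asset swap on bank balance sheets → 0.
Government account inflow $135 million: bank balance sheets shrink → −$135M.
Currency withdrawal $397 million: bank balance sheets shrink → −$397M.
OMO purchase (from banks) $291 million: just an asset swap on bank balance sheets → 0.
Discount-window repayment $111 million: bank balance sheets shrink → −$111M.
Net: 0 − 135 − 397 + 0 − 111 = -$643 million.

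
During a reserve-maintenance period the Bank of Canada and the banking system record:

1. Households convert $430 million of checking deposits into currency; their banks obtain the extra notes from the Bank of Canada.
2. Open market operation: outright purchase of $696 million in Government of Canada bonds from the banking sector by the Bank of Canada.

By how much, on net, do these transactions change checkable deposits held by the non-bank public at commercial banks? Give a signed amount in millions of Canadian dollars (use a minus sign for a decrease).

Currency withdrawal $430 million: non-bank counterparties' bank balances fall → −$430M.
OMO purchase (from banks) $696 million: the counterparty is a bank, so public deposits are unchanged → 0.
Net: −430 + 0 = -$430 million.

-$430 million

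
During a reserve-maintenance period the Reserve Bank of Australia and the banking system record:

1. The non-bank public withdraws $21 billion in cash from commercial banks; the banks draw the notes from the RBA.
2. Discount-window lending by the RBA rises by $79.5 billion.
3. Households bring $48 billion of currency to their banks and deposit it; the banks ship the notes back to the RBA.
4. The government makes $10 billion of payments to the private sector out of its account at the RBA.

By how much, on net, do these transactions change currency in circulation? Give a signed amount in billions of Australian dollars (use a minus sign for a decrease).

-$27 billion

RBA balance sheet:
  Assets:      Loans to banks +$79.5B
  Liabilities: Bank reserves +$116.5B, Currency in circulation −$27B, Government deposits −$10B
So the change in currency in circulation is -$27 billion.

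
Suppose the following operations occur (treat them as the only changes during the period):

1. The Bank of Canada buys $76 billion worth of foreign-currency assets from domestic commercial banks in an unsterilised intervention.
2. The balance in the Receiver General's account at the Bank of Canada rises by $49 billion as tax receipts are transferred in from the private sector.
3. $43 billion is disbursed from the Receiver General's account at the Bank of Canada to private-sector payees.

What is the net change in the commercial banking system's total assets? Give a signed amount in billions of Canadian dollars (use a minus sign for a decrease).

-$6 billion

FX purchase $76 billion: just an asset swap on bank balance sheets → 0.
Government account inflow $49 billion: bank balance sheets shrink → −$49B.
Government spending $43 billion: bank balance sheets expand → +$43B.
Net: 0 − 49 + 43 = -$6 billion.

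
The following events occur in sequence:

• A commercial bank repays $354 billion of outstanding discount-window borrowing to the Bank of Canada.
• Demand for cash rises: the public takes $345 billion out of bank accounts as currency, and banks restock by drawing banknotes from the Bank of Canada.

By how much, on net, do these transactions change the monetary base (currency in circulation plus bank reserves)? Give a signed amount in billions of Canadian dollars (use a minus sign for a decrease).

Bank of Canada balance sheet:
  Assets:      Loans to banks −$354B
  Liabilities: Bank reserves −$699B, Currency in circulation +$345B
Monetary base = currency + reserves: +$345B + (−$699B) = -$354 billion.

-$354 billion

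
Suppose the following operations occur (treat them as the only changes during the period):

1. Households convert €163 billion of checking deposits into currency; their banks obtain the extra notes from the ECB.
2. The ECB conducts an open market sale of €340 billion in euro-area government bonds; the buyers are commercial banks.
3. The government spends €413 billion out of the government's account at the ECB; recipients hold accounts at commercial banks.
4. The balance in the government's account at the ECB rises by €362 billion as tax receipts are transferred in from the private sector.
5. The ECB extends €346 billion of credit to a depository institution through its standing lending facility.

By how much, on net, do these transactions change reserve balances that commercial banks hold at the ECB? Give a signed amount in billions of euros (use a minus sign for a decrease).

ECB balance sheet:
  Assets:      Securities −€340B, Loans to banks +€346B
  Liabilities: Bank reserves −€106B, Currency in circulation +€163B, Government deposits −€51B
So the change in reserve balances that commercial banks hold at the ECB is -€106 billion.

-€106 billion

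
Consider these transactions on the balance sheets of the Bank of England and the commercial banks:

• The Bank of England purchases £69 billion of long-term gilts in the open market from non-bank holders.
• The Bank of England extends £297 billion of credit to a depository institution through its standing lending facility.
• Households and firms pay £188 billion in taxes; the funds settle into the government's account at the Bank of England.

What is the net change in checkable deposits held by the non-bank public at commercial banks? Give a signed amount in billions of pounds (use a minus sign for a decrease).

Asset purchase (from non-banks) £69 billion: non-bank counterparties' bank balances rise → +£69B.
Discount-window loan £297 billion: the counterparty is a bank, so public deposits are unchanged → 0.
Government account inflow £188 billion: non-bank counterparties' bank balances fall → −£188B.
Net: 69 + 0 − 188 = -£119 billion.

-£119 billion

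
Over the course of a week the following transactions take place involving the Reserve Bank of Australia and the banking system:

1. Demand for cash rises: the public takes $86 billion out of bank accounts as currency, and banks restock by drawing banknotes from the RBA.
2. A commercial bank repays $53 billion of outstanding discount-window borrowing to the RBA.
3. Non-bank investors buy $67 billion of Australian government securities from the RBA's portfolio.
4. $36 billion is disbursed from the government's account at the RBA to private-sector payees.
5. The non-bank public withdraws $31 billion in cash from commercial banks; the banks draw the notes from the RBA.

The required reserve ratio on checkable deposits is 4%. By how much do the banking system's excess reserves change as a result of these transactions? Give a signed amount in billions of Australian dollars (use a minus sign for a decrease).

-$195.08 billion

Currency withdrawal $86 billion: reserves −$86B, deposits −$86B.
Discount-window repayment $53 billion: reserves −$53B, deposits 0.
Asset sale (to non-banks) $67 billion: reserves −$67B, deposits −$67B.
Government spending $36 billion: reserves +$36B, deposits +$36B.
Currency withdrawal $31 billion: reserves −$31B, deposits −$31B.
Totals: Δreserves = −$201B, Δdeposits = −$148B.
Δrequired reserves = 4% × −$148B = −$5.92B.
Δexcess reserves = Δreserves − Δrequired = −$201B − (−$5.92B) = -$195.08 billion.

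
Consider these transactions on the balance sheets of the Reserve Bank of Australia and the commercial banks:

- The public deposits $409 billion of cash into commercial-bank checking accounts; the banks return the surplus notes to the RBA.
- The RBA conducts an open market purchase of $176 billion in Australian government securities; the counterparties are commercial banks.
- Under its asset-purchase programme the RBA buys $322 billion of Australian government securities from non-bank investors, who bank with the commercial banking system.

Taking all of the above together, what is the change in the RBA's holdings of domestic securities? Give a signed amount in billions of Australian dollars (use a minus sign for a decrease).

Currency deposit $409 billion: the RBA's securities portfolio is untouched → 0.
OMO purchase (from banks) $176 billion: securities added to the RBA's portfolio → +$176B.
Asset purchase (from non-banks) $322 billion: securities added to the RBA's portfolio → +$322B.
Net: 0 + 176 + 322 = +$498 billion.

+$498 billion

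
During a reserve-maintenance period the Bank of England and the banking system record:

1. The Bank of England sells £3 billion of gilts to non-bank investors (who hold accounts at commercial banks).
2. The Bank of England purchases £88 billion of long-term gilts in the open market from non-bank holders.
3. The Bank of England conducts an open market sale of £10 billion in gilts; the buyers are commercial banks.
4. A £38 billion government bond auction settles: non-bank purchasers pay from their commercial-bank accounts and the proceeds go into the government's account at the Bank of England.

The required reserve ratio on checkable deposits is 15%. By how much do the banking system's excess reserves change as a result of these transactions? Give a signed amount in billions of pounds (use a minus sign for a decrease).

Asset sale (to non-banks) £3 billion: reserves −£3B, deposits −£3B.
Asset purchase (from non-banks) £88 billion: reserves +£88B, deposits +£88B.
OMO sale (to banks) £10 billion: reserves −£10B, deposits 0.
Government account inflow £38 billion: reserves −£38B, deposits −£38B.
Totals: Δreserves = +£37B, Δdeposits = +£47B.
Δrequired reserves = 15% × +£47B = +£7.05B.
Δexcess reserves = Δreserves − Δrequired = +£37B − (+£7.05B) = +£29.95 billion.

+£29.95 billion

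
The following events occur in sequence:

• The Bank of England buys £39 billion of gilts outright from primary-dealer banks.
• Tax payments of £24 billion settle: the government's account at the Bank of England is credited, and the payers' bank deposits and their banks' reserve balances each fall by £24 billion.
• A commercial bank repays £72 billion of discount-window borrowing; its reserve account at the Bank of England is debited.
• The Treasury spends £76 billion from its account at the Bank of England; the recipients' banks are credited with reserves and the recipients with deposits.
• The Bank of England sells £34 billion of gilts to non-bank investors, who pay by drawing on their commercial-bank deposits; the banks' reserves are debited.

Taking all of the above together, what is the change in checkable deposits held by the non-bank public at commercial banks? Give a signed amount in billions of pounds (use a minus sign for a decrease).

+£18 billion

OMO purchase (from banks) £39 billion: the counterparty is a bank, so public deposits are unchanged → 0.
Government account inflow £24 billion: non-bank counterparties' bank balances fall → −£24B.
Discount-window repayment £72 billion: the counterparty is a bank, so public deposits are unchanged → 0.
Government spending £76 billion: non-bank counterparties' bank balances rise → +£76B.
Asset sale (to non-banks) £34 billion: non-bank counterparties' bank balances fall → −£34B.
Net: 0 − 24 + 0 + 76 − 34 = +£18 billion.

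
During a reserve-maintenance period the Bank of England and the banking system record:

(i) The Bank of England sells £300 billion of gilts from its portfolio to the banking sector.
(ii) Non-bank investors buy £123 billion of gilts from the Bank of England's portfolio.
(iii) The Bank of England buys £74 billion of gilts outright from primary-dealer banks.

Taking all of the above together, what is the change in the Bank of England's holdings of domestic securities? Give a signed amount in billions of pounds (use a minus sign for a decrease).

Bank of England balance sheet:
  Assets:      Securities −£349B
  Liabilities: Bank reserves −£349B
So the change in the Bank of England's holdings of domestic securities is -£349 billion.

-£349 billion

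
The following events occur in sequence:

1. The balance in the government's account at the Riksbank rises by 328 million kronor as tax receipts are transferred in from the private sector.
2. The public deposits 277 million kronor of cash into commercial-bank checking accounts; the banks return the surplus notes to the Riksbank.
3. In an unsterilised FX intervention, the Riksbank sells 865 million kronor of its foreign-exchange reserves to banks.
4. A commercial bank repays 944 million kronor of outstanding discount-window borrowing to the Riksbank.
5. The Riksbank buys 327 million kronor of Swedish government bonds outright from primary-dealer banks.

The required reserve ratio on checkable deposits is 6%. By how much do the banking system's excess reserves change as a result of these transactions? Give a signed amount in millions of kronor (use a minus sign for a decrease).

Government account inflow 328 million kronor: reserves −328M, deposits −328M.
Currency deposit 277 million kronor: reserves +277M, deposits +277M.
FX sale 865 million kronor: reserves −865M, deposits 0.
Discount-window repayment 944 million kronor: reserves −944M, deposits 0.
OMO purchase (from banks) 327 million kronor: reserves +327M, deposits 0.
Totals: Δreserves = −1533M, Δdeposits = −51M.
Δrequired reserves = 6% × −51M = −3.06M.
Δexcess reserves = Δreserves − Δrequired = −1533M − (−3.06M) = -1529.94 million.

-1529.94 million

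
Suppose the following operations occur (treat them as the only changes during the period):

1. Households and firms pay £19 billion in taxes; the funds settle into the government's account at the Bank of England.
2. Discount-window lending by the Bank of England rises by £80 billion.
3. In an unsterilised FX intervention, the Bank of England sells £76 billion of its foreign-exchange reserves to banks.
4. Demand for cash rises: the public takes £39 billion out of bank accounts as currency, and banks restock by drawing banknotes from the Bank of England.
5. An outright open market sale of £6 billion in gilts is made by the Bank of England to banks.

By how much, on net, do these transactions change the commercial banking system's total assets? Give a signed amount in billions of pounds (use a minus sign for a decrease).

Government account inflow £19 billion: bank balance sheets shrink → −£19B.
Discount-window loan £80 billion: bank balance sheets expand → +£80B.
FX sale £76 billion: just an asset swap on bank balance sheets → 0.
Currency withdrawal £39 billion: bank balance sheets shrink → −£39B.
OMO sale (to banks) £6 billion: just an asset swap on bank balance sheets → 0.
Net: −19 + 80 + 0 − 39 + 0 = +£22 billion.

+£22 billion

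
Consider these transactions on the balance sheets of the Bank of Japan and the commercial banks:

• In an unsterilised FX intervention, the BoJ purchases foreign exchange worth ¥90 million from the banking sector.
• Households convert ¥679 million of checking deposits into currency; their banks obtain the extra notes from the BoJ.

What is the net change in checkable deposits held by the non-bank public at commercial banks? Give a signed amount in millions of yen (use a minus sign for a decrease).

-¥679 million

FX purchase ¥90 million: the counterparty is a bank, so public deposits are unchanged → 0.
Currency withdrawal ¥679 million: non-bank counterparties' bank balances fall → −¥679M.
Net: 0 − 679 = -¥679 million.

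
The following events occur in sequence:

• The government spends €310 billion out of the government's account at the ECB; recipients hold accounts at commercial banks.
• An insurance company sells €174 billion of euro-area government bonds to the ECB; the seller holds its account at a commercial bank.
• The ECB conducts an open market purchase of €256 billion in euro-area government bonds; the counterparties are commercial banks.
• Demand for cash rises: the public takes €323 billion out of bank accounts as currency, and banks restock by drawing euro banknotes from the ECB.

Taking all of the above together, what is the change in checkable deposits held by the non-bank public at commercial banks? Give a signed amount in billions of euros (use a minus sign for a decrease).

+€161 billion

ECB balance sheet:
  Assets:      Securities +€430B
  Liabilities: Bank reserves +€417B, Currency in circulation +€323B, Government deposits −€310B
Commercial banking system:
  Assets:      Reserves at CB +€417B, Securities −€256B
  Liabilities: Checkable deposits +€161B
So the change in checkable deposits held by the non-bank public at commercial banks is +€161 billion.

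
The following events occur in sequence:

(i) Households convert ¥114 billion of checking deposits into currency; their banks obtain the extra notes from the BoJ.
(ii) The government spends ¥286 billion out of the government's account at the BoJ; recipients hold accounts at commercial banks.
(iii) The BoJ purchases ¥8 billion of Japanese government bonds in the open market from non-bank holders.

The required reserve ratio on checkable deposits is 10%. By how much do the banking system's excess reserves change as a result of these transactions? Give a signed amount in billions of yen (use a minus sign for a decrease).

+¥162 billion

Currency withdrawal ¥114 billion: reserves −¥114B, deposits −¥114B.
Government spending ¥286 billion: reserves +¥286B, deposits +¥286B.
Asset purchase (from non-banks) ¥8 billion: reserves +¥8B, deposits +¥8B.
Totals: Δreserves = +¥180B, Δdeposits = +¥180B.
Δrequired reserves = 10% × +¥180B = +¥18B.
Δexcess reserves = Δreserves − Δrequired = +¥180B − (+¥18B) = +¥162 billion.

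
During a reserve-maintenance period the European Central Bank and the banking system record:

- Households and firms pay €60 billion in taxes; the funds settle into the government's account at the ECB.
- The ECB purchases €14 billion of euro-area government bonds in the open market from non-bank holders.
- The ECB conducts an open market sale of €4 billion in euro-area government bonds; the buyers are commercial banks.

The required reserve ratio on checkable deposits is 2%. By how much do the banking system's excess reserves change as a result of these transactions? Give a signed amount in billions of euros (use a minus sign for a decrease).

Government account inflow €60 billion: reserves −€60B, deposits −€60B.
Asset purchase (from non-banks) €14 billion: reserves +€14B, deposits +€14B.
OMO sale (to banks) €4 billion: reserves −€4B, deposits 0.
Totals: Δreserves = −€50B, Δdeposits = −€46B.
Δrequired reserves = 2% × −€46B = −€0.92B.
Δexcess reserves = Δreserves − Δrequired = −€50B − (−€0.92B) = -€49.08 billion.

-€49.08 billion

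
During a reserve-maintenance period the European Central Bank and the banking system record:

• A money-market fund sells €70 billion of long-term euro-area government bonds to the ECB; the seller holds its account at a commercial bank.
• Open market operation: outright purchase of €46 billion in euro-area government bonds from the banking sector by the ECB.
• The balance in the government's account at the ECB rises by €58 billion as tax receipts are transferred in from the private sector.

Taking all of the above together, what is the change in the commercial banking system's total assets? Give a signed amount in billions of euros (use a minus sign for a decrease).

Asset purchase (from non-banks) €70 billion: bank balance sheets expand → +€70B.
OMO purchase (from banks) €46 billion: just an asset swap on bank balance sheets → 0.
Government account inflow €58 billion: bank balance sheets shrink → −€58B.
Net: 70 + 0 − 58 = +€12 billion.

+€12 billion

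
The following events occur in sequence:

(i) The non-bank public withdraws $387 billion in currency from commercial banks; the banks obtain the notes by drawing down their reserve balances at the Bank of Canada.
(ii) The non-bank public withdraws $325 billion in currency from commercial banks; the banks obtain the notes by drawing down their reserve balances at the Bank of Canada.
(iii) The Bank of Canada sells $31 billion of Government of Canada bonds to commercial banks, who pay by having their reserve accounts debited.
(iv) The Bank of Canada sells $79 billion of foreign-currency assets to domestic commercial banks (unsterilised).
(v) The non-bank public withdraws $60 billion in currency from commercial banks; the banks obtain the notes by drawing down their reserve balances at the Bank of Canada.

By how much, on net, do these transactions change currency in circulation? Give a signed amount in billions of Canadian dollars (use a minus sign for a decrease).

+$772 billion

Currency withdrawal $387 billion: notes leave the central bank → +$387B.
Currency withdrawal $325 billion: notes leave the central bank → +$325B.
OMO sale (to banks) $31 billion: no currency enters or leaves circulation → 0.
FX sale $79 billion: no currency enters or leaves circulation → 0.
Currency withdrawal $60 billion: notes leave the central bank → +$60B.
Net: 387 + 325 + 0 + 0 + 60 = +$772 billion.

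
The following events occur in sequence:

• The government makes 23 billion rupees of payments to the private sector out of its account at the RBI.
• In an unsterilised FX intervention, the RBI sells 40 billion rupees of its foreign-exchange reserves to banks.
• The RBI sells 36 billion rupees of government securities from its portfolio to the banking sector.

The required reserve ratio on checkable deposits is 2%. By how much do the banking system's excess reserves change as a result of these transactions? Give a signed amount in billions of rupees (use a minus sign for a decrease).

-53.46 billion

Government spending 23 billion rupees: reserves +23B, deposits +23B.
FX sale 40 billion rupees: reserves −40B, deposits 0.
OMO sale (to banks) 36 billion rupees: reserves −36B, deposits 0.
Totals: Δreserves = −53B, Δdeposits = +23B.
Δrequired reserves = 2% × +23B = +0.46B.
Δexcess reserves = Δreserves − Δrequired = −53B − (+0.46B) = -53.46 billion.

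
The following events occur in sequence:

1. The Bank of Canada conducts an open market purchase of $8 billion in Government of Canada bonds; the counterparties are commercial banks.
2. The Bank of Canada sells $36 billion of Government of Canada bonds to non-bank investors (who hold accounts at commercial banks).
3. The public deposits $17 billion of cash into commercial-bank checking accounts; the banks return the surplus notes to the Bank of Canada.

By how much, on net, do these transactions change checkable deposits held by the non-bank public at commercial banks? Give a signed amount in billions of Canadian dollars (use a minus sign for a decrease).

-$19 billion

OMO purchase (from banks) $8 billion: the counterparty is a bank, so public deposits are unchanged → 0.
Asset sale (to non-banks) $36 billion: non-bank counterparties' bank balances fall → −$36B.
Currency deposit $17 billion: non-bank counterparties' bank balances rise → +$17B.
Net: 0 − 36 + 17 = -$19 billion.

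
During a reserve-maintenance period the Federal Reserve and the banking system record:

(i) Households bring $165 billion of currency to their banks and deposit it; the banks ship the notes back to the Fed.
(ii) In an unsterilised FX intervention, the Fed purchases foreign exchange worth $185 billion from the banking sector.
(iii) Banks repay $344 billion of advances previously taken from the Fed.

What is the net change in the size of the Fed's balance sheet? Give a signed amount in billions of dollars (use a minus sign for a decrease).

-$159 billion

Currency deposit $165 billion: only the composition of liabilities changes → 0.
FX purchase $185 billion: a Fed asset is acquired → +$185B.
Discount-window repayment $344 billion: a Fed asset is shed → −$344B.
Net: 0 + 185 − 344 = -$159 billion.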